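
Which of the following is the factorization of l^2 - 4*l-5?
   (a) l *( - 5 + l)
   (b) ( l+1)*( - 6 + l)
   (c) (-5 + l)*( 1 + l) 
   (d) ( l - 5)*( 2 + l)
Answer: c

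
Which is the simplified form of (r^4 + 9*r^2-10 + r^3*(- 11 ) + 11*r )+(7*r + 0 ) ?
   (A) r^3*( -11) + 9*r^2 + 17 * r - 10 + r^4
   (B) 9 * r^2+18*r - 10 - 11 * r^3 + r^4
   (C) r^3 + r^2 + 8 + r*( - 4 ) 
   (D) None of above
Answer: B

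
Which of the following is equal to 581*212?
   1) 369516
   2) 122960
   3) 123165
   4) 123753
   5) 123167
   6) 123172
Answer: 6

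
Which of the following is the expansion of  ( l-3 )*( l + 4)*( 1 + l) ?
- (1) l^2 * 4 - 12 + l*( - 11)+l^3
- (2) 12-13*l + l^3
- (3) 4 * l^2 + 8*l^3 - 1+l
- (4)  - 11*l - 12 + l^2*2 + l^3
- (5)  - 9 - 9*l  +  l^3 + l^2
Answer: 4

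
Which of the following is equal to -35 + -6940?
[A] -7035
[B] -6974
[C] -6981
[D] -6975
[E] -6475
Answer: D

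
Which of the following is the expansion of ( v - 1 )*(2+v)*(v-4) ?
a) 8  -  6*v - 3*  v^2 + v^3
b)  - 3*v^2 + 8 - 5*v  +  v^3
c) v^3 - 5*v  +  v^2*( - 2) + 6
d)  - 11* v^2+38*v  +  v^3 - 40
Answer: a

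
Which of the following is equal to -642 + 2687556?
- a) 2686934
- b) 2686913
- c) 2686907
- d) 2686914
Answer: d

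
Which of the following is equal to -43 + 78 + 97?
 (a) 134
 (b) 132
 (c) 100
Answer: b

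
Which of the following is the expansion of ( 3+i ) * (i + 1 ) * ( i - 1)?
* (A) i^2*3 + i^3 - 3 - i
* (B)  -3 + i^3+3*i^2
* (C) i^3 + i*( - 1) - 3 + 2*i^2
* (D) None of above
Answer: A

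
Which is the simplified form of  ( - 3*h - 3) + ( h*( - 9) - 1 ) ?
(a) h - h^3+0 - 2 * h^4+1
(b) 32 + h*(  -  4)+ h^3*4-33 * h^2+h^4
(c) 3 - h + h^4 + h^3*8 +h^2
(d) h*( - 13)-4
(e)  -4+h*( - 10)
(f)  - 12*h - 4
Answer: f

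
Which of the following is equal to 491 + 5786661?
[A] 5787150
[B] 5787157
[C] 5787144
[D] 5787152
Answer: D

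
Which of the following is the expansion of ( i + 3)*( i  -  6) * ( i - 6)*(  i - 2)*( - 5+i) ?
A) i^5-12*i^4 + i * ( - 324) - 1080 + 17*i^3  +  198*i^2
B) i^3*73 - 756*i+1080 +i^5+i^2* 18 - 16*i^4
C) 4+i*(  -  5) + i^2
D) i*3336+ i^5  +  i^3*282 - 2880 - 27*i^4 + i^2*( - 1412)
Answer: B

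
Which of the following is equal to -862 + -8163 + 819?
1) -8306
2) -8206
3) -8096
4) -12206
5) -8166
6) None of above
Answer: 2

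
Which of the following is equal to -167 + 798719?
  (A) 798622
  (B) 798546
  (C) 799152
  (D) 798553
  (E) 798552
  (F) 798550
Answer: E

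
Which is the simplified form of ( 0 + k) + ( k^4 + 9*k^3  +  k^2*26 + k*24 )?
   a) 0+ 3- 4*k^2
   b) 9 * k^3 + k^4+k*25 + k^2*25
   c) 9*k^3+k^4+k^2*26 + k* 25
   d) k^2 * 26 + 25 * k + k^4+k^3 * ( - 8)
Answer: c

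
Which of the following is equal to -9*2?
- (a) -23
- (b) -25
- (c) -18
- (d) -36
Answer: c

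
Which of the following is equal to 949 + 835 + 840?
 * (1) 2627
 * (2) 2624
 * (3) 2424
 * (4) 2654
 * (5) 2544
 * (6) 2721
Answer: 2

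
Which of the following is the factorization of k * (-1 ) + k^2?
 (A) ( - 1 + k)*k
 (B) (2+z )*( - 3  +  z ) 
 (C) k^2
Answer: A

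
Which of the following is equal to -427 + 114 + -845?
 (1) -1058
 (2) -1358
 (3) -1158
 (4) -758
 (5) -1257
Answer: 3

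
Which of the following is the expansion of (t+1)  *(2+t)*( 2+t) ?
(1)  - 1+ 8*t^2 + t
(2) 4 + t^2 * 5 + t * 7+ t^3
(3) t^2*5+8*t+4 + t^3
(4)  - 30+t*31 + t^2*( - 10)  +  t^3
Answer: 3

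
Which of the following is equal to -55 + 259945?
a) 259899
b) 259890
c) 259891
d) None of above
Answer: b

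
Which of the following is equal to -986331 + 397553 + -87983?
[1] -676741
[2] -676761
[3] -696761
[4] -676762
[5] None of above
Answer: 2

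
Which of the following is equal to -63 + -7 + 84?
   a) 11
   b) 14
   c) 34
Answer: b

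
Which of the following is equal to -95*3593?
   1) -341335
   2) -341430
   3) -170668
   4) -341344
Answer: 1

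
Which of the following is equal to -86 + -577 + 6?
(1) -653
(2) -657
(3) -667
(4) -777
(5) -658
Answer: 2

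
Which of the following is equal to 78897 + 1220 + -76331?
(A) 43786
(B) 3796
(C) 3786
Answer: C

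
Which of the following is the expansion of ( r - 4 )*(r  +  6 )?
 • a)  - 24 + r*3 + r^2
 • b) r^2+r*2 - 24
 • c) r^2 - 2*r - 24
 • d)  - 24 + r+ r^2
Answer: b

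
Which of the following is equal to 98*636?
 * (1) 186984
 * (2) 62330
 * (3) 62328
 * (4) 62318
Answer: 3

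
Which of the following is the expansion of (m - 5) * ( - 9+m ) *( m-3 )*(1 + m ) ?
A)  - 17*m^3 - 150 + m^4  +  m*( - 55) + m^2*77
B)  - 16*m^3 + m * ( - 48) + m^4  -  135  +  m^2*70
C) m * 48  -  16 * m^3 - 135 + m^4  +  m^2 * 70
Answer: B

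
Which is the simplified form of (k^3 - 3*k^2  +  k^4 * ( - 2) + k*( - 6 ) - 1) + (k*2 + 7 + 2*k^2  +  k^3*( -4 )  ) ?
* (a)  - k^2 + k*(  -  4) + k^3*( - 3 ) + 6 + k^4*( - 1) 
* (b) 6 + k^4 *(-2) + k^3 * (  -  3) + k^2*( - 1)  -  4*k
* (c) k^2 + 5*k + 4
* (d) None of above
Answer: b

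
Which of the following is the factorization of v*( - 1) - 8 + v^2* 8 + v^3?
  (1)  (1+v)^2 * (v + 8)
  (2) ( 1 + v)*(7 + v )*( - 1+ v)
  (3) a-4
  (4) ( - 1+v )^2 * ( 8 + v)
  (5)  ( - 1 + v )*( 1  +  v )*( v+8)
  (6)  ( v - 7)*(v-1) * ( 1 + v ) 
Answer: 5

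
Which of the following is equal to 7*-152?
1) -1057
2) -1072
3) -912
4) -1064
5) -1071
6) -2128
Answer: 4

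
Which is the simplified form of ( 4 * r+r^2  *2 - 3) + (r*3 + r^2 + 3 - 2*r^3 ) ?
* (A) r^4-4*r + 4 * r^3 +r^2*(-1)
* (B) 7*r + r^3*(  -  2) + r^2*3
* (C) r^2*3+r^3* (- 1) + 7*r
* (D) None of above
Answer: B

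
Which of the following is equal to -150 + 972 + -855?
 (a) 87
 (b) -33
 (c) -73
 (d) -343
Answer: b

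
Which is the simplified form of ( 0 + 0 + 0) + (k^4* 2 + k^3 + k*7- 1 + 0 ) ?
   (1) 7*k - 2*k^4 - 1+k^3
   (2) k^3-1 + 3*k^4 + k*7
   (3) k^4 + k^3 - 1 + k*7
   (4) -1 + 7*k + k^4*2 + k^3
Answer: 4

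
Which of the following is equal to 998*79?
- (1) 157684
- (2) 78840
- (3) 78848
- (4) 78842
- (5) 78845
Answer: 4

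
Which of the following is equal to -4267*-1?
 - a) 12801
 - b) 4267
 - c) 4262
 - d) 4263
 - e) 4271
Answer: b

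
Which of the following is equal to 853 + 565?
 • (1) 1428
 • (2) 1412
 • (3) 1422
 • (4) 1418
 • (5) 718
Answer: 4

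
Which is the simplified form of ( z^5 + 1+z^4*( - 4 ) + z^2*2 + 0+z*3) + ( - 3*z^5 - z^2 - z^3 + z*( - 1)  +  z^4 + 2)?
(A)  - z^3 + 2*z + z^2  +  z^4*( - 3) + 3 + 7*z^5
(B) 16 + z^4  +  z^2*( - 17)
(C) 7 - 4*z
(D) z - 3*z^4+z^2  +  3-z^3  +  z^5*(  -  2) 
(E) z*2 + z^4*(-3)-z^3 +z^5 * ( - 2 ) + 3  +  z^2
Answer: E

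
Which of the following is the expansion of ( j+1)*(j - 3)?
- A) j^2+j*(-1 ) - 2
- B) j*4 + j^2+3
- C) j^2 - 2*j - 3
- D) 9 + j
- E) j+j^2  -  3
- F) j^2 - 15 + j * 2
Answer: C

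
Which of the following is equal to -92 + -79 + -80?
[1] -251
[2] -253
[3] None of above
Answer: 1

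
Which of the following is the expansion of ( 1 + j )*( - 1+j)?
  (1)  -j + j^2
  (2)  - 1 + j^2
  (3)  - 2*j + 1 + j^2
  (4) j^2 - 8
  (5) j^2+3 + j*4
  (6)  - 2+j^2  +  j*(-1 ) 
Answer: 2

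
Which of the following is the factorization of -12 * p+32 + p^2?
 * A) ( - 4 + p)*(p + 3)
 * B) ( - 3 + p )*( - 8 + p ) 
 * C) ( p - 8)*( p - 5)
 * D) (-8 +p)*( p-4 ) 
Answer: D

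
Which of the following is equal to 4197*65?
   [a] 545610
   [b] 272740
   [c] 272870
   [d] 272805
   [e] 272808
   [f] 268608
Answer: d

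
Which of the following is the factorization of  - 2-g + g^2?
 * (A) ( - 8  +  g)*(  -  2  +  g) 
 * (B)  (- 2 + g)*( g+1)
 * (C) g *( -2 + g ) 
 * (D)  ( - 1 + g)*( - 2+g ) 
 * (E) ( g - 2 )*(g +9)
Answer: B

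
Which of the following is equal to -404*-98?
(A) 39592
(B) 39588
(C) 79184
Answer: A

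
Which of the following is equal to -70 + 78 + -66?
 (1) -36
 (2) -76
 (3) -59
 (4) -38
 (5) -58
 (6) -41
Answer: 5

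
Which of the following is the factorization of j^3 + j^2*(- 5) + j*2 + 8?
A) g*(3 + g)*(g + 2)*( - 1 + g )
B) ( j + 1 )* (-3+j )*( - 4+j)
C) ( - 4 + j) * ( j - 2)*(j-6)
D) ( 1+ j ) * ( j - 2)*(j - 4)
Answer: D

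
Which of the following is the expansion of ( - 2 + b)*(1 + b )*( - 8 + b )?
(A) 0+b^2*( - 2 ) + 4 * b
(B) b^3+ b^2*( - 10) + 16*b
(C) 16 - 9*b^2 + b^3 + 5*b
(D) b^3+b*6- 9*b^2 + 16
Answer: D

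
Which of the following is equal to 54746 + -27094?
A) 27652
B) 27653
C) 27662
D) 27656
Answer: A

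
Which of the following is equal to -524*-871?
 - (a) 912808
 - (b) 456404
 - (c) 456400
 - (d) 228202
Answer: b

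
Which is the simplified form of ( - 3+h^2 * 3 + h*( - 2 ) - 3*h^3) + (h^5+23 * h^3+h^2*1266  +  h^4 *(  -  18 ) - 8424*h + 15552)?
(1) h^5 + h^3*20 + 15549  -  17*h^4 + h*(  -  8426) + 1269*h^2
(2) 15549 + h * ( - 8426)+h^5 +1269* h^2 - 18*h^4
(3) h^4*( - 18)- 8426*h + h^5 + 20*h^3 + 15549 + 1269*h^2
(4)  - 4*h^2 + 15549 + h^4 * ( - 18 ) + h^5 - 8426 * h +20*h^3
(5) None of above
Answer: 3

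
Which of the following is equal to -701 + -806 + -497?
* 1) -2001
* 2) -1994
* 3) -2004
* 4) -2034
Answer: 3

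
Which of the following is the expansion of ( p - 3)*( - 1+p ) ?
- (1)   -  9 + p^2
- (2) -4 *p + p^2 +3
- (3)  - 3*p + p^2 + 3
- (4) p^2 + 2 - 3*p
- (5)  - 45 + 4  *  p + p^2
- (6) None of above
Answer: 2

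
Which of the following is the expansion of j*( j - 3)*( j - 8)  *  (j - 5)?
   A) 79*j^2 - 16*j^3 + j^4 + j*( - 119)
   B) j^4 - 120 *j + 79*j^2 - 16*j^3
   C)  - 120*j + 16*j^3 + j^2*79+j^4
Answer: B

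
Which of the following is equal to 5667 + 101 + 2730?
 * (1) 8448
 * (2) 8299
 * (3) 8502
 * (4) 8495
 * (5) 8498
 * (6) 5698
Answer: 5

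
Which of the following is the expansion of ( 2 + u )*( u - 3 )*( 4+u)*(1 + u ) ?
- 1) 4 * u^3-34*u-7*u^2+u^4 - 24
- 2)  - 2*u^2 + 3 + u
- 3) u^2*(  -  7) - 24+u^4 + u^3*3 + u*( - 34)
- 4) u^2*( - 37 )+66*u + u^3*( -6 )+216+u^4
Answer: 1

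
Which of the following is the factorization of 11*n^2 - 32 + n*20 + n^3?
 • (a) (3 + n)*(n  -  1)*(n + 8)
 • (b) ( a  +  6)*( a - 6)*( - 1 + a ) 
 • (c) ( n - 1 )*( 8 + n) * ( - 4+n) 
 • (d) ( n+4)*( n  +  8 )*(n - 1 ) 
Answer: d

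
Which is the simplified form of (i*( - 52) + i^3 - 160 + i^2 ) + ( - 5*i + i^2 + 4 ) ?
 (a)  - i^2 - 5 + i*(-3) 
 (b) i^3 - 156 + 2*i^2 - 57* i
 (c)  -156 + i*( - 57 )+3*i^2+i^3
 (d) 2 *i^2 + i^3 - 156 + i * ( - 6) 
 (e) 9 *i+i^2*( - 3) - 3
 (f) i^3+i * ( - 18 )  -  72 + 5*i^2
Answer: b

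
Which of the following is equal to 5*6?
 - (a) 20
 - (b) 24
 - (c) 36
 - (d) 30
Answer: d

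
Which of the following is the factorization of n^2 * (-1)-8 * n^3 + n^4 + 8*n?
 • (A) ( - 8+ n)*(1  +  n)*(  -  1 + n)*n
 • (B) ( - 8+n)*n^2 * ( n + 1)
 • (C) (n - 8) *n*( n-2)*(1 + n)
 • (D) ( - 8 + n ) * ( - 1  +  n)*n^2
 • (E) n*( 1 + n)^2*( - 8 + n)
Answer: A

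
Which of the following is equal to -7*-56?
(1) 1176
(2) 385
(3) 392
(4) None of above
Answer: 3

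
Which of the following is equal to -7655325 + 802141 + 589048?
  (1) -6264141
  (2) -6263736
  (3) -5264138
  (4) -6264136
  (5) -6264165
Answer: 4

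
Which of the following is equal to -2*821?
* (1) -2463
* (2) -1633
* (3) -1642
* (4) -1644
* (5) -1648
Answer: 3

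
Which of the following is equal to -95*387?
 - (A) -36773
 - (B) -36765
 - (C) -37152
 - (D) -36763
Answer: B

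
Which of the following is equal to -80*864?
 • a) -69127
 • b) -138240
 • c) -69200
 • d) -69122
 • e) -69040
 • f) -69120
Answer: f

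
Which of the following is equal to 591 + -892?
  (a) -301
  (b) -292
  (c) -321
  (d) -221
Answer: a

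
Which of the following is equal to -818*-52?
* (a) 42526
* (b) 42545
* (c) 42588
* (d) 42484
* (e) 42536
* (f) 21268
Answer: e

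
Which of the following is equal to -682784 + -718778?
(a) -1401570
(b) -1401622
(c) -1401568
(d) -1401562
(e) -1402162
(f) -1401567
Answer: d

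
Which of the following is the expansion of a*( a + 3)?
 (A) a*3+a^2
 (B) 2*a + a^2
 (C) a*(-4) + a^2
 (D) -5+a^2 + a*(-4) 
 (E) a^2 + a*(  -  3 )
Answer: A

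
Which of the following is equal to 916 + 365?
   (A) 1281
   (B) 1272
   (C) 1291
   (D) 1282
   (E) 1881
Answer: A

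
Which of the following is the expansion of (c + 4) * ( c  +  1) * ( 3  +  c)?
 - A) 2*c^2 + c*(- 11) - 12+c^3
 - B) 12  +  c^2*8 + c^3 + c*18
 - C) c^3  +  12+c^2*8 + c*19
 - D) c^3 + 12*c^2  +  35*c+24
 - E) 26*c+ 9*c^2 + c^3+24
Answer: C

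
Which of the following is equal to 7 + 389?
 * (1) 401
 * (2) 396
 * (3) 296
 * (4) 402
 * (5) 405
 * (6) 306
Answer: 2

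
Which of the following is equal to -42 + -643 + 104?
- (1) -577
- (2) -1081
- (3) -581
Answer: 3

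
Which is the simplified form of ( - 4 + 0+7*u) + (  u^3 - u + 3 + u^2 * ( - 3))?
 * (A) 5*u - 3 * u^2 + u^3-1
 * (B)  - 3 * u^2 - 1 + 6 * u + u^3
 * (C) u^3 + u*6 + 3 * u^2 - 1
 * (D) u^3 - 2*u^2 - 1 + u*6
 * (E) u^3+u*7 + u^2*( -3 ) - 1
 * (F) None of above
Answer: B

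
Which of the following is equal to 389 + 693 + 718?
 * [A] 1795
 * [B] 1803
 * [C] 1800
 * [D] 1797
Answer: C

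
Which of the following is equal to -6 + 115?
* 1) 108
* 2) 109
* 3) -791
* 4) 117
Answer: 2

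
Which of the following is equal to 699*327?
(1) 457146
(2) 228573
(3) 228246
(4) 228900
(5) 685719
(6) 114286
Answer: 2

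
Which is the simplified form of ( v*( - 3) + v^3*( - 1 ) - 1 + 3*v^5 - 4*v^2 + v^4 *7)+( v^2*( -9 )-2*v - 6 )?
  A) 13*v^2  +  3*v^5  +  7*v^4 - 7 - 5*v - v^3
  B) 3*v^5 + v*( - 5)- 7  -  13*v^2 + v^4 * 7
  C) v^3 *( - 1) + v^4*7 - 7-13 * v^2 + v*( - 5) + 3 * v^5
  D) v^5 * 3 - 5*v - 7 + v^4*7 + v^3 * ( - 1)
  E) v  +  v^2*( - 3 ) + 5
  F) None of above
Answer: C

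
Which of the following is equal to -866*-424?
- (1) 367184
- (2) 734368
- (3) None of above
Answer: 1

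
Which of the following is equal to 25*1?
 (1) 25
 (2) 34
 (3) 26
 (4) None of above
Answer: 1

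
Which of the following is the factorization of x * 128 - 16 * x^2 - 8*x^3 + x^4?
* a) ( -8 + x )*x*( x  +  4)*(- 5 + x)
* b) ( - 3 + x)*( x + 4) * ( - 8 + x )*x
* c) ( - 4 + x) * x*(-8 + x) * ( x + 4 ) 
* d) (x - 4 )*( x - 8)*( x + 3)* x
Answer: c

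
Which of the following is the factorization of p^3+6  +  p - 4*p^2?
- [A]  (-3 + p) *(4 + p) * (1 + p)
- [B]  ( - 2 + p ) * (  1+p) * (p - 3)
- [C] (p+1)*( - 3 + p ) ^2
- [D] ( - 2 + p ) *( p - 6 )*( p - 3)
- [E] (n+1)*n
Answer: B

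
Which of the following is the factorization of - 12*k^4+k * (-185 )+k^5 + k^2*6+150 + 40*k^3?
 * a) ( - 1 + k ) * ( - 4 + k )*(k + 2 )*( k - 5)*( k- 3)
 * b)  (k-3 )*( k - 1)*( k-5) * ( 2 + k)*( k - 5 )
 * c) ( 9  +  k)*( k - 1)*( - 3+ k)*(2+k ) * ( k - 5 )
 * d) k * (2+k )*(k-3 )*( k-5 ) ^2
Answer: b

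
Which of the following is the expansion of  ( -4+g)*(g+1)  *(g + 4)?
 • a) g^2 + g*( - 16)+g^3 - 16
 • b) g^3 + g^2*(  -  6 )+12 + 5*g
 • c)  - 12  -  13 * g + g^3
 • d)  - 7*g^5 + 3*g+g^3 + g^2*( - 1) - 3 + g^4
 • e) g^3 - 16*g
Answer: a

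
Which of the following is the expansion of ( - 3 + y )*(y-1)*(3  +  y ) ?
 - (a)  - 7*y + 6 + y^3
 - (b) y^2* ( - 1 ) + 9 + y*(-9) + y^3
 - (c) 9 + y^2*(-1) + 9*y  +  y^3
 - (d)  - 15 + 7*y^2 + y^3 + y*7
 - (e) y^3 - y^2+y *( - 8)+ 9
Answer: b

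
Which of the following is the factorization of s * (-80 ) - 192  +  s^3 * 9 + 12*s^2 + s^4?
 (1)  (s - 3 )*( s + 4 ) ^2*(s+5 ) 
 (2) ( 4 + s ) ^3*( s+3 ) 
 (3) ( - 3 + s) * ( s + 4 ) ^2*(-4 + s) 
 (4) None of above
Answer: 4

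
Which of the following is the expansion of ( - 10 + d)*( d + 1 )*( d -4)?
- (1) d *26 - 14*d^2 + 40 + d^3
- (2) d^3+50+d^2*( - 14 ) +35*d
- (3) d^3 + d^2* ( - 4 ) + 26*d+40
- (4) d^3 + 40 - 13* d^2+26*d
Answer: 4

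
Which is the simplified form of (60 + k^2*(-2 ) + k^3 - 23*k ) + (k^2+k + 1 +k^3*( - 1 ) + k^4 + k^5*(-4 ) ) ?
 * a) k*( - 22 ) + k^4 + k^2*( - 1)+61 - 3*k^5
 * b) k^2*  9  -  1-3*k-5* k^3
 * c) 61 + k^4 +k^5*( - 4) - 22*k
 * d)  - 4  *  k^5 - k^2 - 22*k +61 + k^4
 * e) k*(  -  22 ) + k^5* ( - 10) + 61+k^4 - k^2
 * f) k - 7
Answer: d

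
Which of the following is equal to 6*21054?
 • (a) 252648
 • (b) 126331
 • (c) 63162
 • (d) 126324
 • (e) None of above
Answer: d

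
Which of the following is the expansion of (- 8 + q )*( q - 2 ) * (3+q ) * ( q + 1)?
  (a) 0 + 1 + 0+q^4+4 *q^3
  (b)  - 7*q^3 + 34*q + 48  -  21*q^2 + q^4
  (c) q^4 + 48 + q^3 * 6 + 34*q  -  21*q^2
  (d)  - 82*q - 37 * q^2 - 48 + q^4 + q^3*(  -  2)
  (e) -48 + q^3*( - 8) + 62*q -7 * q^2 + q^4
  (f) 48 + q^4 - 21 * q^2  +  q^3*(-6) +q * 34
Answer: f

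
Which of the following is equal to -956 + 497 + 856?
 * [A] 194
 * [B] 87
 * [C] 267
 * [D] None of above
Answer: D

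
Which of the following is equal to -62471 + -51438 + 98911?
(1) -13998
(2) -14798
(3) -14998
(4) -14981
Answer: 3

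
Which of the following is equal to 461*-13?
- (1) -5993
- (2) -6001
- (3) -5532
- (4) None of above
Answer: 1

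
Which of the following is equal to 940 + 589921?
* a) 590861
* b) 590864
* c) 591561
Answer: a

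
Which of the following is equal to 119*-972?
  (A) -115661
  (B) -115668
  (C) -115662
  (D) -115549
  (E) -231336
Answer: B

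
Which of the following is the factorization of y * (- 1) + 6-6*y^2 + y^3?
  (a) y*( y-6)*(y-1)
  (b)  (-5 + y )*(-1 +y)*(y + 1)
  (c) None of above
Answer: c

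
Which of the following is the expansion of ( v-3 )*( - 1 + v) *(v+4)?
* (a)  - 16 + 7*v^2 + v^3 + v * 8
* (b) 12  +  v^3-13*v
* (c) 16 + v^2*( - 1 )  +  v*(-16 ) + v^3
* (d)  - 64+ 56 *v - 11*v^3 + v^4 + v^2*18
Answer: b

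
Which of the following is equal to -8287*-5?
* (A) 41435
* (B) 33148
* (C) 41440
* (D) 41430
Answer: A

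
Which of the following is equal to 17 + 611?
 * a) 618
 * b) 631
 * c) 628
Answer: c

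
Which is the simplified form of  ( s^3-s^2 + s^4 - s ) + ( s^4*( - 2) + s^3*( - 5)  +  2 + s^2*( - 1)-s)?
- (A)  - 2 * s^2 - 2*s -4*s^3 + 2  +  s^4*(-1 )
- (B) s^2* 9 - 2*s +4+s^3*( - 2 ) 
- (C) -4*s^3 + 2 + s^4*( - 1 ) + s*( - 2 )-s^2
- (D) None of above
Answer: A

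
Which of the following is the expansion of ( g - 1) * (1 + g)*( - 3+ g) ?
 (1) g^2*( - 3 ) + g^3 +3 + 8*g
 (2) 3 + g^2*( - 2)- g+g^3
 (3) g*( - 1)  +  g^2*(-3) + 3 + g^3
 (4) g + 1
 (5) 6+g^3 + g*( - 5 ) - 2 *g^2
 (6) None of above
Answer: 3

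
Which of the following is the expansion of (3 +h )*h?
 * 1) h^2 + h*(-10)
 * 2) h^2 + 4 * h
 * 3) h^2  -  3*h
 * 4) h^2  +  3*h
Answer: 4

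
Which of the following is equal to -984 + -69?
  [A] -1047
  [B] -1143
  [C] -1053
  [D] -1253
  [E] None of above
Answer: C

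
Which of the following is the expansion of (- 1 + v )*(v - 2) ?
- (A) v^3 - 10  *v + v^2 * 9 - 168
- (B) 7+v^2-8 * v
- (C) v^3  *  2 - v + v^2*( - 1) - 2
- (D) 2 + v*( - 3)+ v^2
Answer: D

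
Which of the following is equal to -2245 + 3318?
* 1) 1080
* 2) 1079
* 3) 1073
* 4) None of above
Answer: 3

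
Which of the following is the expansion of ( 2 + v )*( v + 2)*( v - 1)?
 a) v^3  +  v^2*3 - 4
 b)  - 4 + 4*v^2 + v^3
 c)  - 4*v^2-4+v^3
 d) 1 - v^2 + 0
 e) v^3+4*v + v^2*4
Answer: a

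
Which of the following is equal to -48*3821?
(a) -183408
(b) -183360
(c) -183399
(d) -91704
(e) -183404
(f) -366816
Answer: a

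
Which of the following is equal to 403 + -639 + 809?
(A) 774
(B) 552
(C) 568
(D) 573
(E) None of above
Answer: D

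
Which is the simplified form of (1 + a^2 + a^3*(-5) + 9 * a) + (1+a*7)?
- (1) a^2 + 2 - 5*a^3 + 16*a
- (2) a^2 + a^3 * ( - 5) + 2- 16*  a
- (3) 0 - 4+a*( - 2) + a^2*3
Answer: 1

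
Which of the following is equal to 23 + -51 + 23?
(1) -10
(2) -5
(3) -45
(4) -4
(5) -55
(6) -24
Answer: 2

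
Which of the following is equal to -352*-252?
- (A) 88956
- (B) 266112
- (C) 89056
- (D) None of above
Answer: D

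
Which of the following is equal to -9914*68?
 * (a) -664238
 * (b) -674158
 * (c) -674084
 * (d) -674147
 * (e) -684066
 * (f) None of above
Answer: f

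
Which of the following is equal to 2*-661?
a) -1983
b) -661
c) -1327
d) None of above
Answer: d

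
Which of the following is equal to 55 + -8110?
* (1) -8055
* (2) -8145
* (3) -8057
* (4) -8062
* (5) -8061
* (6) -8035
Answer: 1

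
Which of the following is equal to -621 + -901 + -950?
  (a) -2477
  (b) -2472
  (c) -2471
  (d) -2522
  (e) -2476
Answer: b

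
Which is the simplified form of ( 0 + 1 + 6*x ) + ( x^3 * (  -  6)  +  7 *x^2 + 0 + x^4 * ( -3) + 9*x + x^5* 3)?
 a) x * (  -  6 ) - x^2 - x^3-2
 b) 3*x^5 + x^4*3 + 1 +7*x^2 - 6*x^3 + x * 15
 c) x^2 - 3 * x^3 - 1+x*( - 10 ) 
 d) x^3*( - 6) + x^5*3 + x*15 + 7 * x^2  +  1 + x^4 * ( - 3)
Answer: d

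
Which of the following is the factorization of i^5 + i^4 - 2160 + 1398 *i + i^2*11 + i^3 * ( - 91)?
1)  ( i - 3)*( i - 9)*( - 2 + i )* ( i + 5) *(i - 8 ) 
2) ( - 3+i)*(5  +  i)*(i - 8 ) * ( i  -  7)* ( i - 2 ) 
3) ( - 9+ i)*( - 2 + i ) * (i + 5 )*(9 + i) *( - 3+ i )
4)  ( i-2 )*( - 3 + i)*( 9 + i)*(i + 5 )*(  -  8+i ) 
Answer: 4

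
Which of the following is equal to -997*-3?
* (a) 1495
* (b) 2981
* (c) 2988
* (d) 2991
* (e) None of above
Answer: d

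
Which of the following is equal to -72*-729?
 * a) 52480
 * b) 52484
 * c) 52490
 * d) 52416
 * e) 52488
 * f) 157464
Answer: e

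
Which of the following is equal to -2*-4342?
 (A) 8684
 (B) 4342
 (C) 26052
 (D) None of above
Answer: A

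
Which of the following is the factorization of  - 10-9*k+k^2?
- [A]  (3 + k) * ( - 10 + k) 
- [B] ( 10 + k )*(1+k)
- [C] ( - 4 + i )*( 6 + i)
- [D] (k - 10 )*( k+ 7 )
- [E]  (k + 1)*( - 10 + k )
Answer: E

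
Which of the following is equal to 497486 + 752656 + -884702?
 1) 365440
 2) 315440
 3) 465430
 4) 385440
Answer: 1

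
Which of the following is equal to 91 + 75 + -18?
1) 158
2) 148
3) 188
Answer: 2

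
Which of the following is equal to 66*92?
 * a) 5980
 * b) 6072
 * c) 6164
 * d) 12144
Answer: b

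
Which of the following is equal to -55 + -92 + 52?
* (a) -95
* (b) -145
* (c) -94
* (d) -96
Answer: a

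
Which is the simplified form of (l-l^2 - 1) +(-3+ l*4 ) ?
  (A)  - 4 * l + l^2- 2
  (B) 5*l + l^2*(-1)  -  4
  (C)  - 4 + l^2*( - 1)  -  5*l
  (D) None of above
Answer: B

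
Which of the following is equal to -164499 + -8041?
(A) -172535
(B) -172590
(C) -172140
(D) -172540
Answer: D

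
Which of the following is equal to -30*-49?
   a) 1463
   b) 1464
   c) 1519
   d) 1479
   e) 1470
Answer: e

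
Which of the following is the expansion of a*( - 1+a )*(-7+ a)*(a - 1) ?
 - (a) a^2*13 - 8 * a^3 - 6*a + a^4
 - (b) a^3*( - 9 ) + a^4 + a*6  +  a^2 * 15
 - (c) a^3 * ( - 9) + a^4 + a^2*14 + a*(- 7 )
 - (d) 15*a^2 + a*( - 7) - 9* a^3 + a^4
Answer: d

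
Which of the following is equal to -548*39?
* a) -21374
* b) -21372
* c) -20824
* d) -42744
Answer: b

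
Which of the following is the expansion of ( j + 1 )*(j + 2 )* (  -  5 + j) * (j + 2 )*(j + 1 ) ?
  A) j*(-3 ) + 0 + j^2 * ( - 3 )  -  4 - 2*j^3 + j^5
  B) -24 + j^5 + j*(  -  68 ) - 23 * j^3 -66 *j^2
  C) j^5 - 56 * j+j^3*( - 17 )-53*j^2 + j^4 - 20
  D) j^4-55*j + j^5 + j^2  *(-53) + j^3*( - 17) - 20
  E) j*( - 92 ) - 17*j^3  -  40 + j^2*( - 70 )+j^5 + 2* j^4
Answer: C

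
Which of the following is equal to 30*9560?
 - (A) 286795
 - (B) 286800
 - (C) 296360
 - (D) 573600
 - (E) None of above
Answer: B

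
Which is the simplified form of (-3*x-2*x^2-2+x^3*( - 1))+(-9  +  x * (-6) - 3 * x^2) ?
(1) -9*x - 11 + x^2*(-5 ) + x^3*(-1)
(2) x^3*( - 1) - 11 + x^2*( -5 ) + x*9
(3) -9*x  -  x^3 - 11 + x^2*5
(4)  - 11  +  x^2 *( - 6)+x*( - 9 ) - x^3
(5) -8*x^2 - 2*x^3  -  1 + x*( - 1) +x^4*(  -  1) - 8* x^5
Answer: 1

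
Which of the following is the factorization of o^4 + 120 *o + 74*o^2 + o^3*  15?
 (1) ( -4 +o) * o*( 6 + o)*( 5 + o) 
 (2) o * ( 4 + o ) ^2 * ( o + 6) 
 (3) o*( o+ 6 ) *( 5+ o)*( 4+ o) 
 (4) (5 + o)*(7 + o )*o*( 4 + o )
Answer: 3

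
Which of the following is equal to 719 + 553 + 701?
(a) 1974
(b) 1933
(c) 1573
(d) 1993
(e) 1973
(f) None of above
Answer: e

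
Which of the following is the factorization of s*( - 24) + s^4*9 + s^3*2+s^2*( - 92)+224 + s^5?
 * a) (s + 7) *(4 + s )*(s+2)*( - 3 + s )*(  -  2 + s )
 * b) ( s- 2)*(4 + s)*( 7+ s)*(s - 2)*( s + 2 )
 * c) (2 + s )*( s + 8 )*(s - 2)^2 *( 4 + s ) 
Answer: b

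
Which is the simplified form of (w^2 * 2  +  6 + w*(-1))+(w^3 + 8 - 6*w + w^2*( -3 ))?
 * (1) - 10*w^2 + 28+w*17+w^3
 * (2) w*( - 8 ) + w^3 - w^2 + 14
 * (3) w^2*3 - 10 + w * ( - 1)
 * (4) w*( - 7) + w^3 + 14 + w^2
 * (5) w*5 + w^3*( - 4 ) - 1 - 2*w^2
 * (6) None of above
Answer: 6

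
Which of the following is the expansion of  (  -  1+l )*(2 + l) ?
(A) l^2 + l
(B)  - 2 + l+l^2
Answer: B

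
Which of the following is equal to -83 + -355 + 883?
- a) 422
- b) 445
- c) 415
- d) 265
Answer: b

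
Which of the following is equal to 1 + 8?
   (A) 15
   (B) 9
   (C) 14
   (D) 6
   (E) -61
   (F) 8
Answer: B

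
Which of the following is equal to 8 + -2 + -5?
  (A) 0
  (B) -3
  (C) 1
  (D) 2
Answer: C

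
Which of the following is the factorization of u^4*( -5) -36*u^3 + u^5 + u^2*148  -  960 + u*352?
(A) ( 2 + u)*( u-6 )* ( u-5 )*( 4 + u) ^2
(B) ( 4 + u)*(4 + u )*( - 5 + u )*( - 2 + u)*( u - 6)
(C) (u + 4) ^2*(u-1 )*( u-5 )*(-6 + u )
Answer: B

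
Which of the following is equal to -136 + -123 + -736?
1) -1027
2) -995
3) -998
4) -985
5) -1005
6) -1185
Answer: 2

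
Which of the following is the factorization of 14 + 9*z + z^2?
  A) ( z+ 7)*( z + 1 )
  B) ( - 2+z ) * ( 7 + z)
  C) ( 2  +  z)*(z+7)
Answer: C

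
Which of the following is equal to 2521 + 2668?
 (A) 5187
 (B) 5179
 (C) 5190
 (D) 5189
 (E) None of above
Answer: D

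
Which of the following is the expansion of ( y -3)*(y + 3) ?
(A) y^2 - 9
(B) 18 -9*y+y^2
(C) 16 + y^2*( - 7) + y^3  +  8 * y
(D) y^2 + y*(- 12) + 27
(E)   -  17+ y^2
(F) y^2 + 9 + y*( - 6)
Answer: A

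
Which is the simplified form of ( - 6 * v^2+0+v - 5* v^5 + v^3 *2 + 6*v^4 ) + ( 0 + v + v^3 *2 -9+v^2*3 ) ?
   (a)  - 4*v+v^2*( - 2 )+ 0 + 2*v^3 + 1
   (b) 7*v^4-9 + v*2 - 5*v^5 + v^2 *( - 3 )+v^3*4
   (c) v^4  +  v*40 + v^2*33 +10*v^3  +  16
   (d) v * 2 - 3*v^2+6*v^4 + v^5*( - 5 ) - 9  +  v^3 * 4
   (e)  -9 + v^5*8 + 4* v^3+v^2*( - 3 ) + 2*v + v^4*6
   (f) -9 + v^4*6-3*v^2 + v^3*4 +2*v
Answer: d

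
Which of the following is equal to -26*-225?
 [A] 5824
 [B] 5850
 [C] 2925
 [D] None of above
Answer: B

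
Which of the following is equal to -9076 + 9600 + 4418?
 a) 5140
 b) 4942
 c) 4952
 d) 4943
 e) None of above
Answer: b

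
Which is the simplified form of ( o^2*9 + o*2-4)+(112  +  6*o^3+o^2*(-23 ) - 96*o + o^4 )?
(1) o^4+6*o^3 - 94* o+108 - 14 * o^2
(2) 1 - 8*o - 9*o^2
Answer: 1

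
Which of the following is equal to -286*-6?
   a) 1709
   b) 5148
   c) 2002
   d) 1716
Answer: d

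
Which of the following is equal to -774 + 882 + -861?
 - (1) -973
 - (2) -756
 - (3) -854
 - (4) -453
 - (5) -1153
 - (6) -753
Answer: 6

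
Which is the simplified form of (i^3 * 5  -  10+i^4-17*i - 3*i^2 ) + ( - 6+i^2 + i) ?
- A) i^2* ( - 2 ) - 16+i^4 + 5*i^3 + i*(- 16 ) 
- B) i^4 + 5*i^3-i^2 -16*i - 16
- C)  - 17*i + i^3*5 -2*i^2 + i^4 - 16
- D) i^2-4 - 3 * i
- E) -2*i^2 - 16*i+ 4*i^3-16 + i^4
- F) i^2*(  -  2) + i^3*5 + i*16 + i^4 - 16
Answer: A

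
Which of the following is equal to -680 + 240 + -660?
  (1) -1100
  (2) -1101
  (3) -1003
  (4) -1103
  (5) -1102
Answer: 1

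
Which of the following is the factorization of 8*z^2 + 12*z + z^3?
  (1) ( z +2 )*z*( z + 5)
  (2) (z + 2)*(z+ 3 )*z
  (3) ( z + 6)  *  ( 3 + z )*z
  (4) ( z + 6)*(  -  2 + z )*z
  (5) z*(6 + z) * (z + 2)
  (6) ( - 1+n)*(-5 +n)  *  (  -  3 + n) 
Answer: 5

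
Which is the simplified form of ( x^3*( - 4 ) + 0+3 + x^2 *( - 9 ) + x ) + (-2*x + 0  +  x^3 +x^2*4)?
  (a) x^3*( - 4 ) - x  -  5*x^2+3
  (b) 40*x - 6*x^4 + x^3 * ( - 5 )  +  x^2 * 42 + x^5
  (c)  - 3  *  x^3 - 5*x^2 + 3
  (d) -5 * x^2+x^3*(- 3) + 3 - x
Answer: d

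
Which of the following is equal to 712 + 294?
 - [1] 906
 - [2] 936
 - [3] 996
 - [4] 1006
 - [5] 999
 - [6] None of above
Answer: 4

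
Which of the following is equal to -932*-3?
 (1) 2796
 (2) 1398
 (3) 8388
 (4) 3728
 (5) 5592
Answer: 1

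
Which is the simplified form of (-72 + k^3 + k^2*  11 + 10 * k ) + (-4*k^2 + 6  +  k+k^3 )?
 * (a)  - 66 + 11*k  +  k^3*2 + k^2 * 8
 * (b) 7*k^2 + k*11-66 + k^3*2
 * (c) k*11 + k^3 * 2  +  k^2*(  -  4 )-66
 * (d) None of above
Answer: b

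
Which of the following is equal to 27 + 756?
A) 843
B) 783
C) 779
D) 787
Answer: B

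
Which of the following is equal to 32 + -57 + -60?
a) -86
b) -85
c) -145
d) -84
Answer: b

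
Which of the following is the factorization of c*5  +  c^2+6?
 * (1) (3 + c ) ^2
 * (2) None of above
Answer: 2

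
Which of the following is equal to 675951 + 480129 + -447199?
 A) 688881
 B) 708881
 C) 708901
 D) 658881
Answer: B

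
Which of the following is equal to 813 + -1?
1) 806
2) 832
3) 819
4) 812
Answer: 4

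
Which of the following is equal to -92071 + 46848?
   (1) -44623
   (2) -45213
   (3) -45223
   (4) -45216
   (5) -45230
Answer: 3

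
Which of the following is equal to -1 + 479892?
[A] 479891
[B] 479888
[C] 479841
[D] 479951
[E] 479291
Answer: A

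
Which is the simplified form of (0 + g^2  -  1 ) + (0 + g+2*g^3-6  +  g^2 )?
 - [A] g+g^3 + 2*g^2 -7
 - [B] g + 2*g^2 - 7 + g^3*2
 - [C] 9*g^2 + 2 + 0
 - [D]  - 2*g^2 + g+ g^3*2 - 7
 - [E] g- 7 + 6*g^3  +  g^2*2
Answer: B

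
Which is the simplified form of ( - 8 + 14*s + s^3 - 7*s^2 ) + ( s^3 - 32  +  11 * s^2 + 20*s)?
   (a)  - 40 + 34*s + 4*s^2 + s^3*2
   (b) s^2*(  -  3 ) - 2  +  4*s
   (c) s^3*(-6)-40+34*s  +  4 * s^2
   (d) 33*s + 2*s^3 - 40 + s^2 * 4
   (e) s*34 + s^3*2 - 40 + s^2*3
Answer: a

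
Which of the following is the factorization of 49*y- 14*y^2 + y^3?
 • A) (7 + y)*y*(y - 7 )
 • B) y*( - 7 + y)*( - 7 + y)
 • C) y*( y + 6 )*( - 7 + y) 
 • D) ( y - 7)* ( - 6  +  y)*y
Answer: B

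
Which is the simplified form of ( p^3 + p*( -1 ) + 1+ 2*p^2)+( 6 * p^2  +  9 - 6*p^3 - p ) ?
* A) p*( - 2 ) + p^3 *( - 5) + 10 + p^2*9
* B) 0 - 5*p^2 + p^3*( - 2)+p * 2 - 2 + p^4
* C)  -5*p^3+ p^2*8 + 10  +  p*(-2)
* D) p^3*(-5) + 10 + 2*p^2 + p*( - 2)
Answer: C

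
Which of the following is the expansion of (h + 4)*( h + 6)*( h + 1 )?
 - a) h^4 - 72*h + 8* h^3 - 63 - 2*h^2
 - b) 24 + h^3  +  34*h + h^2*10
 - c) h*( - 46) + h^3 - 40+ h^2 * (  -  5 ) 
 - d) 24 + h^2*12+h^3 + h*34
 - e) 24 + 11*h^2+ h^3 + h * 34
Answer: e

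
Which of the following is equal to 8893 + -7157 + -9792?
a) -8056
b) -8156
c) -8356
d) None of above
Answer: a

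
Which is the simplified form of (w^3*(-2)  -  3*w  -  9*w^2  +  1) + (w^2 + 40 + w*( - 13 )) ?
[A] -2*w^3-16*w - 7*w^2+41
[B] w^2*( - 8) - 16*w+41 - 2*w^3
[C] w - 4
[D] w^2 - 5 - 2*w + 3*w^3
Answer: B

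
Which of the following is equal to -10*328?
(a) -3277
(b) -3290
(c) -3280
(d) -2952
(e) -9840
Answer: c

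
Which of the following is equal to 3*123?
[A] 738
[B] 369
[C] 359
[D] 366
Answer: B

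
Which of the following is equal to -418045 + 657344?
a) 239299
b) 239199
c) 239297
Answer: a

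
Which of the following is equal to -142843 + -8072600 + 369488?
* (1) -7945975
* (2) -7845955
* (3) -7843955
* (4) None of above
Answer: 2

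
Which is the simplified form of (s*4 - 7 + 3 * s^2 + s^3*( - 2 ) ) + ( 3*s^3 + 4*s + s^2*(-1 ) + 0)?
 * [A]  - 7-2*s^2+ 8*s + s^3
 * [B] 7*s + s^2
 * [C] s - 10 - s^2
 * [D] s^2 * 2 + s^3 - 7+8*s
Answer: D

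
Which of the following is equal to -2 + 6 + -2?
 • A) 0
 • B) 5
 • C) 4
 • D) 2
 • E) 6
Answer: D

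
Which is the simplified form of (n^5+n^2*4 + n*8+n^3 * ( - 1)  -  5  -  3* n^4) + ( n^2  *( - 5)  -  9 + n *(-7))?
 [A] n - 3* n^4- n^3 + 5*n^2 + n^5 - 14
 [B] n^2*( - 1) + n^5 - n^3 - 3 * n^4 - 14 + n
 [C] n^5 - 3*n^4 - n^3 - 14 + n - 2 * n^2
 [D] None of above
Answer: B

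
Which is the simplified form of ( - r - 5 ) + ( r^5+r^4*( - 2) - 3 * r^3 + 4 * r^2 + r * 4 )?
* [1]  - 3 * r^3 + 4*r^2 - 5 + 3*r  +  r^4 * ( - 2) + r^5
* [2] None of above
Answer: 1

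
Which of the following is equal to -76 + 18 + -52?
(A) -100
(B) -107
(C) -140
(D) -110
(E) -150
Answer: D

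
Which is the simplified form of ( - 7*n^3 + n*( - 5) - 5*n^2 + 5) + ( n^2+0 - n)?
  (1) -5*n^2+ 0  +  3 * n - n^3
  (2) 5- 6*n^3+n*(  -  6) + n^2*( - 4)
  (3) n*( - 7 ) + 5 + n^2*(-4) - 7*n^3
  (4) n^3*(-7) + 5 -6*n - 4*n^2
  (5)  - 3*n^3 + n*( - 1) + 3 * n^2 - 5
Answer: 4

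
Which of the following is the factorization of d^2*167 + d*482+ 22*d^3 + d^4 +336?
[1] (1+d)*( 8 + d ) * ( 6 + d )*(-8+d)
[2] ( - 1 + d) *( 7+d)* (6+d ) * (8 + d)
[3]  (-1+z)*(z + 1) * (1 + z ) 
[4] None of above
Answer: 4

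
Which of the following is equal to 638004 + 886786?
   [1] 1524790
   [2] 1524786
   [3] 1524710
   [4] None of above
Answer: 1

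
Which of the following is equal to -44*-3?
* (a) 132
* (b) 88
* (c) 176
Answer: a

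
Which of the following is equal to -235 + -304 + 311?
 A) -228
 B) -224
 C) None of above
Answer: A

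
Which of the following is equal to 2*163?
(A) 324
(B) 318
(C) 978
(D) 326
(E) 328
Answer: D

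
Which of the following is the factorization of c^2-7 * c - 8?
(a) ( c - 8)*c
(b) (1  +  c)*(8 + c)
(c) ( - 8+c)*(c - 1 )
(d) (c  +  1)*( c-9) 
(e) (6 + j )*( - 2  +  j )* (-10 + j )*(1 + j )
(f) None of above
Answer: f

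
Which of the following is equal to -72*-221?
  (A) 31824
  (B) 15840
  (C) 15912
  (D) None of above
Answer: C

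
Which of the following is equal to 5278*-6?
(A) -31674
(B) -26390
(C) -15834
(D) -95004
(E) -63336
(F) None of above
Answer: F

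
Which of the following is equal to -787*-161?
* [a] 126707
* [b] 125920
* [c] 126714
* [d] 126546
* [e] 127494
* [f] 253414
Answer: a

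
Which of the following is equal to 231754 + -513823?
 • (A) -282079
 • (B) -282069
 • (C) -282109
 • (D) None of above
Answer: B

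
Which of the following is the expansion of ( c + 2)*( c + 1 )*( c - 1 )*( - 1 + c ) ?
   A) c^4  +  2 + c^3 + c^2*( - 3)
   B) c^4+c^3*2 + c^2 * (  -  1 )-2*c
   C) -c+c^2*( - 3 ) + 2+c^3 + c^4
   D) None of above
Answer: C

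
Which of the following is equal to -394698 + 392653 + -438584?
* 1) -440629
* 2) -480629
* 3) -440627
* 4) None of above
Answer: 1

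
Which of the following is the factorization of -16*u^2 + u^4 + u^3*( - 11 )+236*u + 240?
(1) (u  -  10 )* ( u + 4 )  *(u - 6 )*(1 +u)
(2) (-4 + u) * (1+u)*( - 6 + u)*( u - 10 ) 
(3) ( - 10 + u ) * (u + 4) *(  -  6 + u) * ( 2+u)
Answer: 1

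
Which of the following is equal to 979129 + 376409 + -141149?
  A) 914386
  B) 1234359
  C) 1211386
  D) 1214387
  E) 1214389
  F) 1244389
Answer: E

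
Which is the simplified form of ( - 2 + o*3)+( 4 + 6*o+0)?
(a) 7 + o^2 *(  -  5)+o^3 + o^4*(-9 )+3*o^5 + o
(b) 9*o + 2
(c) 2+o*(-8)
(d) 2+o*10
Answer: b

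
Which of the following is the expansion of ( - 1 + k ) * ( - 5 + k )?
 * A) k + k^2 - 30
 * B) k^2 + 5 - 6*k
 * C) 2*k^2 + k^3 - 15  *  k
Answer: B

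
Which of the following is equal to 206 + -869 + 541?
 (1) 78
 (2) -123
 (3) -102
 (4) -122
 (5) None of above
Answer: 4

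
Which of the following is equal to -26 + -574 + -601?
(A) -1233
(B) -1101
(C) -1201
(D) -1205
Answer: C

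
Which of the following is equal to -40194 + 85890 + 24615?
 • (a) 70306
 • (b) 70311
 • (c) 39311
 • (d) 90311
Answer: b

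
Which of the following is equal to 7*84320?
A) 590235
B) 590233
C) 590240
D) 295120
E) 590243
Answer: C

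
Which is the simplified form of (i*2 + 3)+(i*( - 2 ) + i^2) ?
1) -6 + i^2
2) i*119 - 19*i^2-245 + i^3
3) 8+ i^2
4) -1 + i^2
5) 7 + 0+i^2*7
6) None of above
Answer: 6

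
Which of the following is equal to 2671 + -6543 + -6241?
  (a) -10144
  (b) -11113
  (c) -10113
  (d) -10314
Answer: c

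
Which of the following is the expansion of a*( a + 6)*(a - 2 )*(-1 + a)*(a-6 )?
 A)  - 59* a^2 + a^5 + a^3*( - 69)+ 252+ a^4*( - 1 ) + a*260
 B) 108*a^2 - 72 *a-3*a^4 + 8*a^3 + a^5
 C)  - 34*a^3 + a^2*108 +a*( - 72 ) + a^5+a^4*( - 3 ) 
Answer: C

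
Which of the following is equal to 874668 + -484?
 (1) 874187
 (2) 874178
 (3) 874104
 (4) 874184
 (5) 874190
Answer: 4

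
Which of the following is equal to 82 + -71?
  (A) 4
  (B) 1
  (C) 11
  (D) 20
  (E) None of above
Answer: C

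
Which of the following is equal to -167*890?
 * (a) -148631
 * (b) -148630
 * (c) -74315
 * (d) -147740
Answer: b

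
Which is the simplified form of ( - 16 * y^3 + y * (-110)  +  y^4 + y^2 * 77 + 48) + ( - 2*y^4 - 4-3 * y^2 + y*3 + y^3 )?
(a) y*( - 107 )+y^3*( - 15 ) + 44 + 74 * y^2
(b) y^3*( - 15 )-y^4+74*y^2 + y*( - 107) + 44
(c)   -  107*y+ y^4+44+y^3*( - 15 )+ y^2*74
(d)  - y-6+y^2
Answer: b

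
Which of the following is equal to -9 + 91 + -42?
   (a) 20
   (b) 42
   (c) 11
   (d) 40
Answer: d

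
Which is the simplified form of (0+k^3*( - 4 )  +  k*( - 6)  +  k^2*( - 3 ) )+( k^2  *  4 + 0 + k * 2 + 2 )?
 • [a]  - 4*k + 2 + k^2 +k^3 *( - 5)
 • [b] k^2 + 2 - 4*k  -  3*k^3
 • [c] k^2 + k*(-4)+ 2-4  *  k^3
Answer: c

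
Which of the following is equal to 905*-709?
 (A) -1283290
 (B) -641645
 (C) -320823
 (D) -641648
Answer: B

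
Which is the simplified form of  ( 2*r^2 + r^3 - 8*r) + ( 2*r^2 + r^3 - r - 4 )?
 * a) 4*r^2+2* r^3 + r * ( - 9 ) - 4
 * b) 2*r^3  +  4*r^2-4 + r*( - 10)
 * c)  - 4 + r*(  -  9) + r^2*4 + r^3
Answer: a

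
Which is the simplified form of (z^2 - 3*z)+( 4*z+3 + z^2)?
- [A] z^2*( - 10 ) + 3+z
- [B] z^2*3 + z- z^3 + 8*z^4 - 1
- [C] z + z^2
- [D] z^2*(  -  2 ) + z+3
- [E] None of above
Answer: E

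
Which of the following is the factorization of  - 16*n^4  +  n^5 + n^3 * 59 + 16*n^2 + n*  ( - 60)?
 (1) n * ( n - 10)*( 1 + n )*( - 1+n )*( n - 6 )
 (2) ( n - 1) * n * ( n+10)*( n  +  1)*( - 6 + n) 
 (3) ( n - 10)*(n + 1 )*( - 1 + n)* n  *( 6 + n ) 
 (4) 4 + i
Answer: 1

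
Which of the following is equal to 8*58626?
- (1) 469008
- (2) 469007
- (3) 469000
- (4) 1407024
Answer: 1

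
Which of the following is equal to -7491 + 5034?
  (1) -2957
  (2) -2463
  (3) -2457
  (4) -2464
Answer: 3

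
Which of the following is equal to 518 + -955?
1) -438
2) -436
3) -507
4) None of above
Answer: 4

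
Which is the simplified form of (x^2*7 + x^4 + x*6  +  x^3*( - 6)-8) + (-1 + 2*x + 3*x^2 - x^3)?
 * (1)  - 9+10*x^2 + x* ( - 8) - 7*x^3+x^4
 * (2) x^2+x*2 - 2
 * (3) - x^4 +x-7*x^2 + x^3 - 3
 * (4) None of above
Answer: 4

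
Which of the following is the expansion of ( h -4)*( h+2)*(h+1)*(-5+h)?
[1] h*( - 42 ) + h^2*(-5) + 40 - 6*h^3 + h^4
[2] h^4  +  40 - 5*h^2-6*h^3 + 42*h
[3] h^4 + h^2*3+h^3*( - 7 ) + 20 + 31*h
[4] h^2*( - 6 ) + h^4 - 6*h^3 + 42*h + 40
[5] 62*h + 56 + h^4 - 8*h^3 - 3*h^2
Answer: 2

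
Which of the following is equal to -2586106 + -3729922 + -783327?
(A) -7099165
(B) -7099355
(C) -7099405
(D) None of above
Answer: B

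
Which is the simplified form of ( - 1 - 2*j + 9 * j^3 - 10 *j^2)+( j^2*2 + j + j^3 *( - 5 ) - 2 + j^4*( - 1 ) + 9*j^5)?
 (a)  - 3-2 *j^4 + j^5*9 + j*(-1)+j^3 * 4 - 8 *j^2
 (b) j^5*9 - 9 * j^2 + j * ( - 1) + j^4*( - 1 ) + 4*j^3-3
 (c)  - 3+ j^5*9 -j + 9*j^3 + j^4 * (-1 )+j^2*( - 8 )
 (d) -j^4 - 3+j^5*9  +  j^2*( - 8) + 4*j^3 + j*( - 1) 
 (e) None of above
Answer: d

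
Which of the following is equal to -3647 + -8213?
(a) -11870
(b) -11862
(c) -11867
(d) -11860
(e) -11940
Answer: d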